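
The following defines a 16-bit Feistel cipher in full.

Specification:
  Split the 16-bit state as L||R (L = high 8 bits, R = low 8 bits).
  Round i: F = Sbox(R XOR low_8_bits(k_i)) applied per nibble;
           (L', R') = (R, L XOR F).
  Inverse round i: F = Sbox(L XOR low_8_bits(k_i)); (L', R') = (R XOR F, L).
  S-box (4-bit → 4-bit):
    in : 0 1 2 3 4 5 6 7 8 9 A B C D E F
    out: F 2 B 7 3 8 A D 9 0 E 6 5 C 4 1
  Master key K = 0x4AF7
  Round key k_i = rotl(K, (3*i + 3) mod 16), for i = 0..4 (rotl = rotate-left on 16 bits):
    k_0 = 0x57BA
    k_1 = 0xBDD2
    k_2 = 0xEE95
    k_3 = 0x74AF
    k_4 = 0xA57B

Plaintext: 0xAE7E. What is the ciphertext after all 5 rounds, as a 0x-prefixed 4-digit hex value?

0x0AA1

s_0 = plaintext = 0xAE7E
s_1 = Round(s_0, k_0) = 0x7EFD
s_2 = Round(s_1, k_1) = 0xFDCF
s_3 = Round(s_2, k_2) = 0xCF73
s_4 = Round(s_3, k_3) = 0x730A
s_5 = Round(s_4, k_4) = 0x0AA1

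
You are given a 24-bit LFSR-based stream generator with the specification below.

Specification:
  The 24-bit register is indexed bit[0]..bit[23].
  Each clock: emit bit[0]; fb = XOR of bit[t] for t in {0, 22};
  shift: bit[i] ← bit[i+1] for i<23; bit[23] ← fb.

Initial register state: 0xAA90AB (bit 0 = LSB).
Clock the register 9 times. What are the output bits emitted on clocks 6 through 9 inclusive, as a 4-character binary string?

1010

reg_0 = 0xAA90AB
clock 1: out=1, reg = 0xD54855
clock 2: out=1, reg = 0x6AA42A
clock 3: out=0, reg = 0xB55215
clock 4: out=1, reg = 0xDAA90A
clock 5: out=0, reg = 0xED5485
clock 6: out=1, reg = 0x76AA42
clock 7: out=0, reg = 0xBB5521
clock 8: out=1, reg = 0xDDAA90
clock 9: out=0, reg = 0xEED548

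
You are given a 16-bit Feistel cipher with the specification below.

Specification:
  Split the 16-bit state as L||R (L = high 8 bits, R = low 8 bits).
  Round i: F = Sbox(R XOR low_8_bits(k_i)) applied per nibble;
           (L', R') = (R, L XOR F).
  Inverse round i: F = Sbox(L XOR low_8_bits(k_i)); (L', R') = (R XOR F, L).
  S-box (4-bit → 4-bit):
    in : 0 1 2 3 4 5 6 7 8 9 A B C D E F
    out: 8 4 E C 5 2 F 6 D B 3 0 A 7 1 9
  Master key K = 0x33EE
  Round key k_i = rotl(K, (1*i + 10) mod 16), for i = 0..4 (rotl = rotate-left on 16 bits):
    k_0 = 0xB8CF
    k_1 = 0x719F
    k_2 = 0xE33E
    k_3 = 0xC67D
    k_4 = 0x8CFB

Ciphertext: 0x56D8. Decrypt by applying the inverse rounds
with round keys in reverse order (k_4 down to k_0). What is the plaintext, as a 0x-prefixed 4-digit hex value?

0xA161

s_0 = ciphertext = 0x56D8
s_1 = InvRound(s_0, k_4) = 0xEF56
s_2 = InvRound(s_1, k_3) = 0xE8EF
s_3 = InvRound(s_2, k_2) = 0x90E8
s_4 = InvRound(s_3, k_1) = 0x6190
s_5 = InvRound(s_4, k_0) = 0xA161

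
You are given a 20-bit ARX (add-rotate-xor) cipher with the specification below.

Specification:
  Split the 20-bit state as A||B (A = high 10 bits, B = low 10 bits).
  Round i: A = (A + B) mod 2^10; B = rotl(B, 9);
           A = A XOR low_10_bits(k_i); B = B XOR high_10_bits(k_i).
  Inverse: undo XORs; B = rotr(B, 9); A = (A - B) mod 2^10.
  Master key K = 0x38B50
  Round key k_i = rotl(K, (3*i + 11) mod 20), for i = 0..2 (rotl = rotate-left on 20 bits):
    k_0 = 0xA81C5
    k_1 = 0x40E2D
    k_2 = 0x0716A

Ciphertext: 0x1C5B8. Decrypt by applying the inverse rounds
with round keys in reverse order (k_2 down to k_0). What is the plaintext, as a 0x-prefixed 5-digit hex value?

0x8CC6F

s_0 = ciphertext = 0x1C5B8
s_1 = InvRound(s_0, k_2) = 0x74F48
s_2 = InvRound(s_1, k_1) = 0xD9C97
s_3 = InvRound(s_2, k_0) = 0x8CC6F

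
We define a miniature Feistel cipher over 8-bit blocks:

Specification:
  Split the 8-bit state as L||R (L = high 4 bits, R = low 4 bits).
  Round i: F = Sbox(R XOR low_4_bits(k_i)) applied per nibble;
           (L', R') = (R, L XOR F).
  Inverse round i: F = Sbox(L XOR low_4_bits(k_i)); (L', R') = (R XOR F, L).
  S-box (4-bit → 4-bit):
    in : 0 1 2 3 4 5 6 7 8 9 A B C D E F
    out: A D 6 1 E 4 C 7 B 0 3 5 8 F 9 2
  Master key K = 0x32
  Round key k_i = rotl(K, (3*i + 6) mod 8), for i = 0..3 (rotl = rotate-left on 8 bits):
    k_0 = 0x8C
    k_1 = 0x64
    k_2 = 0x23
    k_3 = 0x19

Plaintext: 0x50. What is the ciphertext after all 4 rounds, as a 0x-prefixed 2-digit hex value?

s_0 = plaintext = 0x50
s_1 = Round(s_0, k_0) = 0x0D
s_2 = Round(s_1, k_1) = 0xD0
s_3 = Round(s_2, k_2) = 0x0C
s_4 = Round(s_3, k_3) = 0xC4

0xC4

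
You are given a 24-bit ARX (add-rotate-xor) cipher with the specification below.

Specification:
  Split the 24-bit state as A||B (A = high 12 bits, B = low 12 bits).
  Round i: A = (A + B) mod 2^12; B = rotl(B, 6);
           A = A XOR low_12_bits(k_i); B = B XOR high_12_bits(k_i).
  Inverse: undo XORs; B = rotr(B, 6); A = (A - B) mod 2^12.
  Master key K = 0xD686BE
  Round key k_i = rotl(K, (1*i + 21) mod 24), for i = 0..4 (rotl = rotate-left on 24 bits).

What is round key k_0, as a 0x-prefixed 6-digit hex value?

0xDAD0D7

K = 0xD686BE
k_0 = rotl(K, (1*0+21) mod 24) = rotl(K, 21) = 0xDAD0D7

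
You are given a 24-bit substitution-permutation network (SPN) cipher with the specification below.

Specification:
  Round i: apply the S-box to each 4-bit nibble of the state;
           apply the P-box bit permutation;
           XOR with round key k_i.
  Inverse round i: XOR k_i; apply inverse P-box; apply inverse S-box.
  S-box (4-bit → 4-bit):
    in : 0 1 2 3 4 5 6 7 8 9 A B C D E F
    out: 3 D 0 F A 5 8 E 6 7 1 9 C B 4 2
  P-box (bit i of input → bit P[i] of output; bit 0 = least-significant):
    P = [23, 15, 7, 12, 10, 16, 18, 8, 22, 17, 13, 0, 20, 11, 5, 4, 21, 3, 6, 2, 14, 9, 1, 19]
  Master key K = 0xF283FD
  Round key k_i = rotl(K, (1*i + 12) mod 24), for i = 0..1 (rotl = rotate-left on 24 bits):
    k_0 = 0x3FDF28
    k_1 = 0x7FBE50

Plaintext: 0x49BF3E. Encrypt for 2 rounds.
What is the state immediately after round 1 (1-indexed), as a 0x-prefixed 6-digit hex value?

0x00D8F0

s_0 = plaintext = 0x49BF3E
s_1 = Round(s_0, k_0) = 0x00D8F0
s_2 = Round(s_1, k_1) = 0xCC5448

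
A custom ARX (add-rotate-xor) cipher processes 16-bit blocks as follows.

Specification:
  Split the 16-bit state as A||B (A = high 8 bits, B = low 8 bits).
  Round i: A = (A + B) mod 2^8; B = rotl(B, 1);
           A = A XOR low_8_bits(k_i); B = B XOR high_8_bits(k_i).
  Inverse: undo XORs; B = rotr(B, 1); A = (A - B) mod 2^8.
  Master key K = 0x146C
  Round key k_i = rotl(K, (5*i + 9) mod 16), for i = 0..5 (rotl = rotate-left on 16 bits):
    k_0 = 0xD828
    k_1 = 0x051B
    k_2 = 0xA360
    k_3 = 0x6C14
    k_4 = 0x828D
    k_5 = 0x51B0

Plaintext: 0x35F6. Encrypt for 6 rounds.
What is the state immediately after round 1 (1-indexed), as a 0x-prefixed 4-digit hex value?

s_0 = plaintext = 0x35F6
s_1 = Round(s_0, k_0) = 0x0335
s_2 = Round(s_1, k_1) = 0x236F
s_3 = Round(s_2, k_2) = 0xF27D
s_4 = Round(s_3, k_3) = 0x7B96
s_5 = Round(s_4, k_4) = 0x9CAF
s_6 = Round(s_5, k_5) = 0xFB0E

0x0335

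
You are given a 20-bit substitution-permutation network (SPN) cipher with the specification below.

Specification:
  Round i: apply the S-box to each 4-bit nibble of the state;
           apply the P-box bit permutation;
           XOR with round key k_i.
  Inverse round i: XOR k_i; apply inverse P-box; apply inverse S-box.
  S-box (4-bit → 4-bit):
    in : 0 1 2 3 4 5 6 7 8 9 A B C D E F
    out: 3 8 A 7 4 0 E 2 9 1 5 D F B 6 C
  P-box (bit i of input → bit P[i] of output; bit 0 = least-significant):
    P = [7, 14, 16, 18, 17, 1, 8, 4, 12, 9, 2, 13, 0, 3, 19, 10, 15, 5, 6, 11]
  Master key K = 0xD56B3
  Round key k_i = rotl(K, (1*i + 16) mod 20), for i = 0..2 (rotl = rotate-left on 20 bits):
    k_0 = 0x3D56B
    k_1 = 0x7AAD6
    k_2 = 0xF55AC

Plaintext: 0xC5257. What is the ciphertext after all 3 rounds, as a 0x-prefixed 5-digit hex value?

0xDCC23

s_0 = plaintext = 0xC5257
s_1 = Round(s_0, k_0) = 0x33F0B
s_2 = Round(s_1, k_1) = 0x80A39
s_3 = Round(s_2, k_2) = 0xDCC23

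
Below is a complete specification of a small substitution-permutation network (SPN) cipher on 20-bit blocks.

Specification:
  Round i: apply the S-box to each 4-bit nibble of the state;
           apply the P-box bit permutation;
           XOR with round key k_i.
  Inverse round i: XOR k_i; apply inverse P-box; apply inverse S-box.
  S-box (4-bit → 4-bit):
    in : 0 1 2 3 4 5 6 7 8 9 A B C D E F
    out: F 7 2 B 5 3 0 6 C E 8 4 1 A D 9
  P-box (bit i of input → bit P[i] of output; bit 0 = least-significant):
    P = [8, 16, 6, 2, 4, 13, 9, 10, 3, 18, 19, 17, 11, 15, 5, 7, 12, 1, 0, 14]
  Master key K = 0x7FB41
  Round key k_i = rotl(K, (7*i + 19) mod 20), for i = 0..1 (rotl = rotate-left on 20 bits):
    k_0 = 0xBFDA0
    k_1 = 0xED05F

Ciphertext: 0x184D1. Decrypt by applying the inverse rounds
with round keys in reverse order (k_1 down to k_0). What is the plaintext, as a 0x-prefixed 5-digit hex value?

0xEC4AF

s_0 = ciphertext = 0x184D1
s_1 = InvRound(s_0, k_1) = 0x3A0AD
s_2 = InvRound(s_1, k_0) = 0xEC4AF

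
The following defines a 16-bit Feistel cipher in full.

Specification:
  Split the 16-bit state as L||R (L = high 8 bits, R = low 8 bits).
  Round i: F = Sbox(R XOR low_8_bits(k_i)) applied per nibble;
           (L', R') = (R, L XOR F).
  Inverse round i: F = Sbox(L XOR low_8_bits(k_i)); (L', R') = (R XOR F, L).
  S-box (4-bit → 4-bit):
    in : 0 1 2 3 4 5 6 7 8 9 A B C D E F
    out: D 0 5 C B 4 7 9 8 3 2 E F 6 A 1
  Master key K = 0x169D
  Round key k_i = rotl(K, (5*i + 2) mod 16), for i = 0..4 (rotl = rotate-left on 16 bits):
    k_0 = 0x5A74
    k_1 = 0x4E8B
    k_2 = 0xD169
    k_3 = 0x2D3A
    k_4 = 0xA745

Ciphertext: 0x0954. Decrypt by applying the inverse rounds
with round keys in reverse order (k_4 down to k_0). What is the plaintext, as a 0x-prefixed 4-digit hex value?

s_0 = ciphertext = 0x0954
s_1 = InvRound(s_0, k_4) = 0xEB09
s_2 = InvRound(s_1, k_3) = 0x69EB
s_3 = InvRound(s_2, k_2) = 0x3669
s_4 = InvRound(s_3, k_1) = 0x8F36
s_5 = InvRound(s_4, k_0) = 0x288F

0x288F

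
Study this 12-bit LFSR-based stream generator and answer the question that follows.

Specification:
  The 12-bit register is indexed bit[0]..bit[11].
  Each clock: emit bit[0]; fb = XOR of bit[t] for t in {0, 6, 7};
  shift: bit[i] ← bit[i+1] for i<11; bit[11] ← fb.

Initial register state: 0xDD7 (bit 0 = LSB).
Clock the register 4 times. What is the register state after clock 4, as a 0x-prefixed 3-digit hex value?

reg_0 = 0xDD7
clock 1: out=1, reg = 0xEEB
clock 2: out=1, reg = 0xF75
clock 3: out=1, reg = 0x7BA
clock 4: out=0, reg = 0xBDD

0xBDD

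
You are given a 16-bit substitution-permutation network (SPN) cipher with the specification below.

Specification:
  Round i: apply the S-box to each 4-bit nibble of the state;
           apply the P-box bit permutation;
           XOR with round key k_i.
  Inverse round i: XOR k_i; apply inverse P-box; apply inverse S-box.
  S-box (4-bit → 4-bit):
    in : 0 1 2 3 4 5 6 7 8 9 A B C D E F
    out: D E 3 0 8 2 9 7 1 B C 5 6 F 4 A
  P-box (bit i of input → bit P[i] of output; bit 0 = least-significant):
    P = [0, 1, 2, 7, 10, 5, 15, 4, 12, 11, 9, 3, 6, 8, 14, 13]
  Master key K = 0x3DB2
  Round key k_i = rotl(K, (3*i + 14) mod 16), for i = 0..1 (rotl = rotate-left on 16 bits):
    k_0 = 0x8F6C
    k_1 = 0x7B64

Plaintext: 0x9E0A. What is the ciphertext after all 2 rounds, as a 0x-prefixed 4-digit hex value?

0xEE25

s_0 = plaintext = 0x9E0A
s_1 = Round(s_0, k_0) = 0x28B8
s_2 = Round(s_1, k_1) = 0xEE25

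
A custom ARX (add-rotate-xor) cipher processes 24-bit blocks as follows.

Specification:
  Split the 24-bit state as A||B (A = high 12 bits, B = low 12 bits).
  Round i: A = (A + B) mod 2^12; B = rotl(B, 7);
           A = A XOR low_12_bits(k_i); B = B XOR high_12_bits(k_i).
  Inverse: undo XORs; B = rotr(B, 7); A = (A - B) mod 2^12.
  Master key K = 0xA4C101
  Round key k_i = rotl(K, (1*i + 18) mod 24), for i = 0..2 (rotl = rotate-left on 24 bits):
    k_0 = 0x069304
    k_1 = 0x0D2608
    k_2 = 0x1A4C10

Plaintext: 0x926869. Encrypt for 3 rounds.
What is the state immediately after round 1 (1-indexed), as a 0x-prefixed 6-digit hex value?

s_0 = plaintext = 0x926869
s_1 = Round(s_0, k_0) = 0x28B4AA
s_2 = Round(s_1, k_1) = 0x13D5F7
s_3 = Round(s_2, k_2) = 0xB24A0B

0x28B4AA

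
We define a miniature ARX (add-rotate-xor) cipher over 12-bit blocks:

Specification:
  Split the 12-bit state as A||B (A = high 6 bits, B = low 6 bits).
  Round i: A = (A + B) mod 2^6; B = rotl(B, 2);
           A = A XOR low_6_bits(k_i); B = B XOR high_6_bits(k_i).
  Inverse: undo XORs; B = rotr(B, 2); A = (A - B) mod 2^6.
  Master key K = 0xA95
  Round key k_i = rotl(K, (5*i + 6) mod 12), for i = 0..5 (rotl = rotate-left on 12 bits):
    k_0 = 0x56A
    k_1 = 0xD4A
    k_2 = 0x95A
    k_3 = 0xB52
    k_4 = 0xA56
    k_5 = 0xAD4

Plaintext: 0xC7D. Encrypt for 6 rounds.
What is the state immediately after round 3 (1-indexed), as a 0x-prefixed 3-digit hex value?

s_0 = plaintext = 0xC7D
s_1 = Round(s_0, k_0) = 0x122
s_2 = Round(s_1, k_1) = 0xB3F
s_3 = Round(s_2, k_2) = 0xC5A
s_4 = Round(s_3, k_3) = 0x644
s_5 = Round(s_4, k_4) = 0x2F9
s_6 = Round(s_5, k_5) = 0x40C

0xC5A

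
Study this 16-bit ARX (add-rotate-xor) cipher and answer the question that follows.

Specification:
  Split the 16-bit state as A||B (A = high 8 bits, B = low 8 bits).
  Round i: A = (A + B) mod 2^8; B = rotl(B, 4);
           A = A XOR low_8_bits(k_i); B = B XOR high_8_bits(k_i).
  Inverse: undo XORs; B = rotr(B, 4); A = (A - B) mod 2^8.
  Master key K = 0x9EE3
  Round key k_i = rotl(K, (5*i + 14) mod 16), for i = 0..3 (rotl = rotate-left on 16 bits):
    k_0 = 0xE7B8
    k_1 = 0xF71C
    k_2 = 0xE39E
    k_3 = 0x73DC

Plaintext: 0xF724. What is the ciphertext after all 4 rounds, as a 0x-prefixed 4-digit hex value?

s_0 = plaintext = 0xF724
s_1 = Round(s_0, k_0) = 0xA3A5
s_2 = Round(s_1, k_1) = 0x54AD
s_3 = Round(s_2, k_2) = 0x9F39
s_4 = Round(s_3, k_3) = 0x04E0

0x04E0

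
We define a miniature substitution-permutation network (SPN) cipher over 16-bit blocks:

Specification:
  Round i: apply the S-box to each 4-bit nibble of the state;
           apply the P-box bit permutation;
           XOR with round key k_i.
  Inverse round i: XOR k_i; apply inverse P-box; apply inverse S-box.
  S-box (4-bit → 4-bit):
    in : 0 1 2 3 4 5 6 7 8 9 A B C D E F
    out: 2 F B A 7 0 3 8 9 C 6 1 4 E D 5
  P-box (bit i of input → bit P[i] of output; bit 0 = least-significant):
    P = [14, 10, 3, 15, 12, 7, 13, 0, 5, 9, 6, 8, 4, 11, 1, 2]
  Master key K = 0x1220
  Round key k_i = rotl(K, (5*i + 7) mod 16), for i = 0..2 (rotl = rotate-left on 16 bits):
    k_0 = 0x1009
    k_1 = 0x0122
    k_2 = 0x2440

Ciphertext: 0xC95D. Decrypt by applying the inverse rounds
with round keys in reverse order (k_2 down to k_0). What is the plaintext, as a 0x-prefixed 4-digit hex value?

0xBAD1

s_0 = ciphertext = 0xC95D
s_1 = InvRound(s_0, k_2) = 0x2791
s_2 = InvRound(s_1, k_1) = 0xF6D0
s_3 = InvRound(s_2, k_0) = 0xBAD1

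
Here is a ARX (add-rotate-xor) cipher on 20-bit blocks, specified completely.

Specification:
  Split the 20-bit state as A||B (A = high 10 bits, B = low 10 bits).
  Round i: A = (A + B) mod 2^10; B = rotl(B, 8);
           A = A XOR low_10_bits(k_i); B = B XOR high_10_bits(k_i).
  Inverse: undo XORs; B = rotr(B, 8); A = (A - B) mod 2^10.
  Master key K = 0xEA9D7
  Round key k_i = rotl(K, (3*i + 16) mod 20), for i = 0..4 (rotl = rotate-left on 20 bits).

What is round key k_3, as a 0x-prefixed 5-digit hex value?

0x53AFD

K = 0xEA9D7
k_0 = rotl(K, (3*0+16) mod 20) = rotl(K, 16) = 0x7EA9D
k_1 = rotl(K, (3*1+16) mod 20) = rotl(K, 19) = 0xF54EB
k_2 = rotl(K, (3*2+16) mod 20) = rotl(K, 2) = 0xAA75F
k_3 = rotl(K, (3*3+16) mod 20) = rotl(K, 5) = 0x53AFD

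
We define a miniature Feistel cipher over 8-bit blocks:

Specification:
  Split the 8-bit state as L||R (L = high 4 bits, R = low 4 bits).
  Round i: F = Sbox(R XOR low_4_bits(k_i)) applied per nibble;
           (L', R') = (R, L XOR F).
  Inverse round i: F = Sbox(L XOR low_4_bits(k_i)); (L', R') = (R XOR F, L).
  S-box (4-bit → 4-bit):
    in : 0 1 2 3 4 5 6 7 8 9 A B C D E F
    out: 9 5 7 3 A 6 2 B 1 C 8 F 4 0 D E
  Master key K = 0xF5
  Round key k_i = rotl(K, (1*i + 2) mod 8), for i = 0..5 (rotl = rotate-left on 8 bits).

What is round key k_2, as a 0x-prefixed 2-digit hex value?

0x5F

K = 0xF5
k_0 = rotl(K, (1*0+2) mod 8) = rotl(K, 2) = 0xD7
k_1 = rotl(K, (1*1+2) mod 8) = rotl(K, 3) = 0xAF
k_2 = rotl(K, (1*2+2) mod 8) = rotl(K, 4) = 0x5F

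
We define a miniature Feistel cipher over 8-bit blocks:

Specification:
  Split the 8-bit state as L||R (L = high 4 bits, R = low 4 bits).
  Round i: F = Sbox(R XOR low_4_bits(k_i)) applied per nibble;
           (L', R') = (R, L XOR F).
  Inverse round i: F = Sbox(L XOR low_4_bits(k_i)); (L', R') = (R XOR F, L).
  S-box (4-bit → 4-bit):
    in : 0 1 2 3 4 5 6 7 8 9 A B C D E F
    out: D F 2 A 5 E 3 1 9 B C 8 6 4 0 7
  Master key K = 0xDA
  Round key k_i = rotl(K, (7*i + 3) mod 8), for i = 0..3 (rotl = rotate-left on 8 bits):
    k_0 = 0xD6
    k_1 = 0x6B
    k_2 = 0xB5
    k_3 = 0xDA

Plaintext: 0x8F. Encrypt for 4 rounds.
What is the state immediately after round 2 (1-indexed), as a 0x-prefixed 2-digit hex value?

s_0 = plaintext = 0x8F
s_1 = Round(s_0, k_0) = 0xF3
s_2 = Round(s_1, k_1) = 0x36
s_3 = Round(s_2, k_2) = 0x69
s_4 = Round(s_3, k_3) = 0x9C

0x36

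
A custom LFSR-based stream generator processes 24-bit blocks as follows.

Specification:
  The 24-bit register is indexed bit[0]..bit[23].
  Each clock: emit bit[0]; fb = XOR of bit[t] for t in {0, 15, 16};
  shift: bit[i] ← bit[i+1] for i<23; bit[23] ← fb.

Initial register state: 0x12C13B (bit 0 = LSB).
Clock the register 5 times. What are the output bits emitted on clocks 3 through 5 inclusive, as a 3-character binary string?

reg_0 = 0x12C13B
clock 1: out=1, reg = 0x09609D
clock 2: out=1, reg = 0x04B04E
clock 3: out=0, reg = 0x825827
clock 4: out=1, reg = 0xC12C13
clock 5: out=1, reg = 0x609609

011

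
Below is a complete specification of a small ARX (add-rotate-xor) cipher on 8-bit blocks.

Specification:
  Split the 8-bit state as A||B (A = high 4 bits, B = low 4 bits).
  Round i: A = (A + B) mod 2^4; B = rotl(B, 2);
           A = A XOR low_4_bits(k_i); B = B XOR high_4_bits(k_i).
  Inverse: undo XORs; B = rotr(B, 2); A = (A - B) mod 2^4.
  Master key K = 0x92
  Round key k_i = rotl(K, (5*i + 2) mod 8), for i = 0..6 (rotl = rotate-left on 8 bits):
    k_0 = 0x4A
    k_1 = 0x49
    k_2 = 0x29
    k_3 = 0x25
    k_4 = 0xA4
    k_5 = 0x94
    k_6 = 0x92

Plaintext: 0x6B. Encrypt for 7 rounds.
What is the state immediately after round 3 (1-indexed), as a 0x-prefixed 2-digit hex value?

0x39

s_0 = plaintext = 0x6B
s_1 = Round(s_0, k_0) = 0xBA
s_2 = Round(s_1, k_1) = 0xCE
s_3 = Round(s_2, k_2) = 0x39
s_4 = Round(s_3, k_3) = 0x94
s_5 = Round(s_4, k_4) = 0x9B
s_6 = Round(s_5, k_5) = 0x07
s_7 = Round(s_6, k_6) = 0x54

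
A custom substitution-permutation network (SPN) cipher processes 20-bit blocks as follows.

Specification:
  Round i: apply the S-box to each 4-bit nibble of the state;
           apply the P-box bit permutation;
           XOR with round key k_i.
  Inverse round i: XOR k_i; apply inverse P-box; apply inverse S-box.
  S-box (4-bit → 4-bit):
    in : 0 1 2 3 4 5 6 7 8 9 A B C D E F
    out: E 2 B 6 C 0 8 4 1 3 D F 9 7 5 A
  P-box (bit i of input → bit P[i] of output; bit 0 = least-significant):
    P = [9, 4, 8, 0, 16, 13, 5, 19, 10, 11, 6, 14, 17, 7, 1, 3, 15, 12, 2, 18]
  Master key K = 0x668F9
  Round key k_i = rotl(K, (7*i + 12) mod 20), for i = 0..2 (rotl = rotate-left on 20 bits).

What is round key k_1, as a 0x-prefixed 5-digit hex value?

K = 0x668F9
k_0 = rotl(K, (7*0+12) mod 20) = rotl(K, 12) = 0xF9668
k_1 = rotl(K, (7*1+12) mod 20) = rotl(K, 19) = 0xB347C

0xB347C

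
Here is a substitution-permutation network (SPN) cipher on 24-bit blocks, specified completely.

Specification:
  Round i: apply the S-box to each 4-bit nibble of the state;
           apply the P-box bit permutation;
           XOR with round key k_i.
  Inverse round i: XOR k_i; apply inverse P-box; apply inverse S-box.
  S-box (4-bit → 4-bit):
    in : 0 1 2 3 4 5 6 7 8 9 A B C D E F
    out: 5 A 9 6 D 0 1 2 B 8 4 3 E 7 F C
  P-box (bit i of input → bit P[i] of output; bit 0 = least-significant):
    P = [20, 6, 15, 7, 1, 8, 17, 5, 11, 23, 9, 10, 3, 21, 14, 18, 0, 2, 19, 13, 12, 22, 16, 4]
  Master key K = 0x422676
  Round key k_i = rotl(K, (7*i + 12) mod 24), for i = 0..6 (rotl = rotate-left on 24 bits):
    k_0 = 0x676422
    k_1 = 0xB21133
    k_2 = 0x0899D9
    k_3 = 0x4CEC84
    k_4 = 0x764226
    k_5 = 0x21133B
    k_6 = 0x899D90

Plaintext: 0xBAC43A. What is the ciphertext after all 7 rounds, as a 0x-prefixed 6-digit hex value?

s_0 = plaintext = 0xBAC43A
s_1 = Round(s_0, k_0) = 0x09BB22
s_2 = Round(s_1, k_1) = 0x032999
s_3 = Round(s_2, k_2) = 0x058D75
s_4 = Round(s_3, k_3) = 0xE9F78C
s_5 = Round(s_4, k_4) = 0xB3B3D4
s_6 = Round(s_5, k_5) = 0xDB80B5
s_7 = Round(s_6, k_6) = 0xEC869F

0xEC869F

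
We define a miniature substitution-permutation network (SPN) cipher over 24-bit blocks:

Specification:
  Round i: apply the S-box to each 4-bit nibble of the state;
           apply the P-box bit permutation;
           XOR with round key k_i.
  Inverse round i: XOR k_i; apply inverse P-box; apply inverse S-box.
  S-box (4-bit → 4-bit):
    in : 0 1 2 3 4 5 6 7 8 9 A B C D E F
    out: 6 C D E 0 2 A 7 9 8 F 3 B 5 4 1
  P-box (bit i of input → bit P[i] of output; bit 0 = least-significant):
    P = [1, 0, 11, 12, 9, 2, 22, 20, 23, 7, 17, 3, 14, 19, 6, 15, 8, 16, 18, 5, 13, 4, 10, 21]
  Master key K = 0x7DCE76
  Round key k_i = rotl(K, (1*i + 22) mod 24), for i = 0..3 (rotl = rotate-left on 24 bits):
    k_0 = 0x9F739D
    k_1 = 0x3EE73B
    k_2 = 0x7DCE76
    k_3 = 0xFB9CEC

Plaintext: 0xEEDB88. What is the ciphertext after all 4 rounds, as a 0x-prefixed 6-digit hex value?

s_0 = plaintext = 0xEEDB88
s_1 = Round(s_0, k_0) = 0x0B255F
s_2 = Round(s_1, k_1) = 0x3F22ED
s_3 = Round(s_2, k_2) = 0x9F032C
s_4 = Round(s_3, k_3) = 0x818F27

0x818F27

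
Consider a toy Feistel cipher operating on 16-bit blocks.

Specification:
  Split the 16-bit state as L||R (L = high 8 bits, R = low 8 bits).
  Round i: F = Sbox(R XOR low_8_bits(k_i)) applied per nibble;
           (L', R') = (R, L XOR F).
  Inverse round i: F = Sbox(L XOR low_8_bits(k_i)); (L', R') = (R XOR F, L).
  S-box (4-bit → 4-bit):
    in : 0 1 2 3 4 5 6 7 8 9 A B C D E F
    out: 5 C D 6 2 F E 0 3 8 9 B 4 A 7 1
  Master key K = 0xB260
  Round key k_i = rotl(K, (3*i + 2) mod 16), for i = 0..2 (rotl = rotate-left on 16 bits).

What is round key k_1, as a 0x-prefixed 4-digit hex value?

K = 0xB260
k_0 = rotl(K, (3*0+2) mod 16) = rotl(K, 2) = 0xC982
k_1 = rotl(K, (3*1+2) mod 16) = rotl(K, 5) = 0x4C16

0x4C16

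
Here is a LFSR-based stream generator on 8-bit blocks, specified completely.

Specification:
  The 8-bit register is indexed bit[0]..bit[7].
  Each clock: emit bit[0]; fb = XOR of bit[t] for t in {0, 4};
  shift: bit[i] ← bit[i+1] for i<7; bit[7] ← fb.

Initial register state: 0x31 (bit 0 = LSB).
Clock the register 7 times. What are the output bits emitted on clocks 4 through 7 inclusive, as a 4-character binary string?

reg_0 = 0x31
clock 1: out=1, reg = 0x18
clock 2: out=0, reg = 0x8C
clock 3: out=0, reg = 0x46
clock 4: out=0, reg = 0x23
clock 5: out=1, reg = 0x91
clock 6: out=1, reg = 0x48
clock 7: out=0, reg = 0x24

0110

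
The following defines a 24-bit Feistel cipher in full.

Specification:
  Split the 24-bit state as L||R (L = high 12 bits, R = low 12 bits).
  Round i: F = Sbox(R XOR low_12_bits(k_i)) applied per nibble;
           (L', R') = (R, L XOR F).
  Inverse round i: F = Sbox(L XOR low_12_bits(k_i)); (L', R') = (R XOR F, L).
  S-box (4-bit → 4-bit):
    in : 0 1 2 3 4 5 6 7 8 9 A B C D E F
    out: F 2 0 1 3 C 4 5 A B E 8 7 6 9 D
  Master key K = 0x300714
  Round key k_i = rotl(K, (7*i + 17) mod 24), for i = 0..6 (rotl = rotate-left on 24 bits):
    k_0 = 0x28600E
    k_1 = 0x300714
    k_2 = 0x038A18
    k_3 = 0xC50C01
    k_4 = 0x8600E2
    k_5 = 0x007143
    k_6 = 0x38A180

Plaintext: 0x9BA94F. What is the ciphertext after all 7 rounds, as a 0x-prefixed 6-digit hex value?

0x2EAD40

s_0 = plaintext = 0x9BA94F
s_1 = Round(s_0, k_0) = 0x94F288
s_2 = Round(s_1, k_1) = 0x2885F8
s_3 = Round(s_2, k_2) = 0x5F8F17
s_4 = Round(s_3, k_3) = 0xF174DC
s_5 = Round(s_4, k_4) = 0x4DCC0E
s_6 = Round(s_5, k_5) = 0xC0E2EA
s_7 = Round(s_6, k_6) = 0x2EAD40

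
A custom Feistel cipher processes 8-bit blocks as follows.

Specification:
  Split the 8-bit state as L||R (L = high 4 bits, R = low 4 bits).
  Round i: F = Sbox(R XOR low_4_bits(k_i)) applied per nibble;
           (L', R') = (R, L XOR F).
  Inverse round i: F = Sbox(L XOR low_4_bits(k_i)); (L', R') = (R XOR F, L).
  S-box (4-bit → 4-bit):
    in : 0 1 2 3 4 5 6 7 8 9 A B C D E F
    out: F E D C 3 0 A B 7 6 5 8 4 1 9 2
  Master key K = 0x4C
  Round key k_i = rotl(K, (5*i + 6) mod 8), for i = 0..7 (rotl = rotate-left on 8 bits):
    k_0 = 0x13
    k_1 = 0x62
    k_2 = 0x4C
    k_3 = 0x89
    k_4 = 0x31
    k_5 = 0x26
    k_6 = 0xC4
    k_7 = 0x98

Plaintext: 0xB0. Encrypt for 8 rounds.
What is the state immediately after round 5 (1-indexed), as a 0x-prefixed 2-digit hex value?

0x50

s_0 = plaintext = 0xB0
s_1 = Round(s_0, k_0) = 0x07
s_2 = Round(s_1, k_1) = 0x70
s_3 = Round(s_2, k_2) = 0x03
s_4 = Round(s_3, k_3) = 0x35
s_5 = Round(s_4, k_4) = 0x50
s_6 = Round(s_5, k_5) = 0x0F
s_7 = Round(s_6, k_6) = 0xF8
s_8 = Round(s_7, k_7) = 0x80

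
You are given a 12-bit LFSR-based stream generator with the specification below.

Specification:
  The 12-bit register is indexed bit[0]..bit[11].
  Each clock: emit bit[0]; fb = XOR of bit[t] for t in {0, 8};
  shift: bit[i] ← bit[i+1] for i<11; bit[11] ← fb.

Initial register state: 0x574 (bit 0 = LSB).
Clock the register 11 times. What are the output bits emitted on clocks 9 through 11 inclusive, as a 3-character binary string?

reg_0 = 0x574
clock 1: out=0, reg = 0xABA
clock 2: out=0, reg = 0x55D
clock 3: out=1, reg = 0x2AE
clock 4: out=0, reg = 0x157
clock 5: out=1, reg = 0x0AB
clock 6: out=1, reg = 0x855
clock 7: out=1, reg = 0xC2A
clock 8: out=0, reg = 0x615
clock 9: out=1, reg = 0xB0A
clock 10: out=0, reg = 0xD85
clock 11: out=1, reg = 0x6C2

101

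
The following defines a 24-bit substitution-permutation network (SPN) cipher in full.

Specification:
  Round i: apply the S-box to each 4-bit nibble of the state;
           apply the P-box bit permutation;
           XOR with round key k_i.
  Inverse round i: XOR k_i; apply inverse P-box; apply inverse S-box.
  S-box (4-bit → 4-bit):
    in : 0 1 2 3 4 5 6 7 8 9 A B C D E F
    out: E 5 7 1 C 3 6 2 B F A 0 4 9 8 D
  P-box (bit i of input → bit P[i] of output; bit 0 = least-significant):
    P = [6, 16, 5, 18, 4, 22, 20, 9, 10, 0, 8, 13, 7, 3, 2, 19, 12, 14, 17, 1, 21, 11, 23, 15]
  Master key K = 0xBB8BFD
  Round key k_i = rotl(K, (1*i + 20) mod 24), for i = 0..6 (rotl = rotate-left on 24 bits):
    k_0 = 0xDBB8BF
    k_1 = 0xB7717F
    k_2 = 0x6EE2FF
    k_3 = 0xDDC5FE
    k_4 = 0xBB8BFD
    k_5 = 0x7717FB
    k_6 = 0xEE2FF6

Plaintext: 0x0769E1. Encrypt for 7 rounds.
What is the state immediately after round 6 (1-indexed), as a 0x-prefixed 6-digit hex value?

0x81E545

s_0 = plaintext = 0x0769E1
s_1 = Round(s_0, k_0) = 0x5B57D2
s_2 = Round(s_1, k_1) = 0x967B86
s_3 = Round(s_2, k_2) = 0x8D28C7
s_4 = Round(s_3, k_3) = 0xEC7971
s_5 = Round(s_4, k_4) = 0xF92E94
s_6 = Round(s_5, k_5) = 0x81E545
s_7 = Round(s_6, k_6) = 0xD5B1B7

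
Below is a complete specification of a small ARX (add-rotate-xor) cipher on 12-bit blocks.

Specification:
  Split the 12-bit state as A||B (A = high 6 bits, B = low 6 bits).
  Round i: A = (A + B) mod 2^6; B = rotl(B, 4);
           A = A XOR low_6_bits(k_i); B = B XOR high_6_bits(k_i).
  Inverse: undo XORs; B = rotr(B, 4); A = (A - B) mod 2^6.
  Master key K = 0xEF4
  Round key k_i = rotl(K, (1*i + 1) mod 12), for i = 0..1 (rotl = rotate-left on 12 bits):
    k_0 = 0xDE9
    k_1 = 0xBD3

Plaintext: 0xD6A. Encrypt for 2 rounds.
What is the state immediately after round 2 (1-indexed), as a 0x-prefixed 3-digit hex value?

s_0 = plaintext = 0xD6A
s_1 = Round(s_0, k_0) = 0xD9D
s_2 = Round(s_1, k_1) = 0x038

0x038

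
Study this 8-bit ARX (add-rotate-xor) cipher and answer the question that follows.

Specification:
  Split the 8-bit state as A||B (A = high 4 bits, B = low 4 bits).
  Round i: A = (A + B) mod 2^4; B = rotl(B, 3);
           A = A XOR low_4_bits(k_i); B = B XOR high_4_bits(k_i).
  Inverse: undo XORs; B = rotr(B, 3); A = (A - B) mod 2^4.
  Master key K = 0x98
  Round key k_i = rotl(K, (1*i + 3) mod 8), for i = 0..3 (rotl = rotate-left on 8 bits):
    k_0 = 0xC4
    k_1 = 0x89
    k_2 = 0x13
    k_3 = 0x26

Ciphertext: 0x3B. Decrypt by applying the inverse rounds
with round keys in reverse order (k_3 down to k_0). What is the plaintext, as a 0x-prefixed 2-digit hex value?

s_0 = ciphertext = 0x3B
s_1 = InvRound(s_0, k_3) = 0x23
s_2 = InvRound(s_1, k_2) = 0xD4
s_3 = InvRound(s_2, k_1) = 0xB9
s_4 = InvRound(s_3, k_0) = 0x5A

0x5A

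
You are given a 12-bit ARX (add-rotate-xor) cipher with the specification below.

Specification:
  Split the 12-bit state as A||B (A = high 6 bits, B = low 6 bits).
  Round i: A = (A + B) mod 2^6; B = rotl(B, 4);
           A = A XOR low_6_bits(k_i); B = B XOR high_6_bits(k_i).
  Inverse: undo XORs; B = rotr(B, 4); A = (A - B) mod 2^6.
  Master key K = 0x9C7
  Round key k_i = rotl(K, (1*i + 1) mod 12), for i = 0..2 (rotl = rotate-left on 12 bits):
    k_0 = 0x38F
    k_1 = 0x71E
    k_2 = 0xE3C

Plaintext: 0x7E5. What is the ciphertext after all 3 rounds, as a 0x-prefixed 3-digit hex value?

0x662

s_0 = plaintext = 0x7E5
s_1 = Round(s_0, k_0) = 0x2D7
s_2 = Round(s_1, k_1) = 0xF29
s_3 = Round(s_2, k_2) = 0x662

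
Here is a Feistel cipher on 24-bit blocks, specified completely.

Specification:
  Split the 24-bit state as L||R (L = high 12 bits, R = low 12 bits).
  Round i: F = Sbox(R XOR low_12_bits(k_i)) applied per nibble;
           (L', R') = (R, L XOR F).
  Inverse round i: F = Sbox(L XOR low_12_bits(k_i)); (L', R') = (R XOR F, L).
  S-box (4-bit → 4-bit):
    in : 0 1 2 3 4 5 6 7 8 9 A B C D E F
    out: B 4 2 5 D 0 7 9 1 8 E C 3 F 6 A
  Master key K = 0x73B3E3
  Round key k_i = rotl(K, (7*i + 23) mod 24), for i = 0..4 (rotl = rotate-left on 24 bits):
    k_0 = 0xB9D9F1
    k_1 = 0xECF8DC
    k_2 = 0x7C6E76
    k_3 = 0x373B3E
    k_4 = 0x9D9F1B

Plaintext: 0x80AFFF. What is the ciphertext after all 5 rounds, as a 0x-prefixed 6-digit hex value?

0x6AF6D3

s_0 = plaintext = 0x80AFFF
s_1 = Round(s_0, k_0) = 0xFFFFBC
s_2 = Round(s_1, k_1) = 0xFBC684
s_3 = Round(s_2, k_2) = 0x684E1E
s_4 = Round(s_3, k_3) = 0xE1E6AF
s_5 = Round(s_4, k_4) = 0x6AF6D3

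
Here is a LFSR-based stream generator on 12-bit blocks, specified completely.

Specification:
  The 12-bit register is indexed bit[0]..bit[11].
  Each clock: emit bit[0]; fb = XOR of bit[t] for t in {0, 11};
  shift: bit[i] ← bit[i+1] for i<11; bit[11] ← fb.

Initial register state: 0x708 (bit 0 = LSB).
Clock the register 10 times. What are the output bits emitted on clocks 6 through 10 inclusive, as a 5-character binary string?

00011

reg_0 = 0x708
clock 1: out=0, reg = 0x384
clock 2: out=0, reg = 0x1C2
clock 3: out=0, reg = 0x0E1
clock 4: out=1, reg = 0x870
clock 5: out=0, reg = 0xC38
clock 6: out=0, reg = 0xE1C
clock 7: out=0, reg = 0xF0E
clock 8: out=0, reg = 0xF87
clock 9: out=1, reg = 0x7C3
clock 10: out=1, reg = 0xBE1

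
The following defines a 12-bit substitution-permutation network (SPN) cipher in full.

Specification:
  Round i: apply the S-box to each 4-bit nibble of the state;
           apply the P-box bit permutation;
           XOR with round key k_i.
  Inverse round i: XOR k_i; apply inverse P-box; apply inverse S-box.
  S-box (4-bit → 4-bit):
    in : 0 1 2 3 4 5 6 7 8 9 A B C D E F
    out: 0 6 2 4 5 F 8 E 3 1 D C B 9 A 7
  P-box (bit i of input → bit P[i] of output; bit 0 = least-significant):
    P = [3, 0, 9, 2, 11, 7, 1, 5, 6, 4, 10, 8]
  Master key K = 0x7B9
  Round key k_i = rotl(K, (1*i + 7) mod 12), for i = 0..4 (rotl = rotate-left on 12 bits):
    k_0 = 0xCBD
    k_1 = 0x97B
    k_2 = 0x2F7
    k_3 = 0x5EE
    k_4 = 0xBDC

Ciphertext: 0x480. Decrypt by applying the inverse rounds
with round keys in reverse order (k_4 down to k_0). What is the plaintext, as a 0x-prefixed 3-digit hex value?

0x9E8

s_0 = ciphertext = 0x480
s_1 = InvRound(s_0, k_4) = 0x59A
s_2 = InvRound(s_1, k_3) = 0x866
s_3 = InvRound(s_2, k_2) = 0x281
s_4 = InvRound(s_3, k_1) = 0xC54
s_5 = InvRound(s_4, k_0) = 0x9E8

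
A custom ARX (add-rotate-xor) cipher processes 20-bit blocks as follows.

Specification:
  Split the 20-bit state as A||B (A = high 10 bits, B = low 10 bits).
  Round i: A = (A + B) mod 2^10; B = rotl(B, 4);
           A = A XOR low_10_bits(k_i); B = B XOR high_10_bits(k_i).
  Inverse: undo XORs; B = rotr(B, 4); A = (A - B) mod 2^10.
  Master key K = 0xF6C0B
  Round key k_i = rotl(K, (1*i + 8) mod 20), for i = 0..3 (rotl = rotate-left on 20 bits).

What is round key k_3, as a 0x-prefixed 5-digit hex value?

0x05FB6

K = 0xF6C0B
k_0 = rotl(K, (1*0+8) mod 20) = rotl(K, 8) = 0xC0BF6
k_1 = rotl(K, (1*1+8) mod 20) = rotl(K, 9) = 0x817ED
k_2 = rotl(K, (1*2+8) mod 20) = rotl(K, 10) = 0x02FDB
k_3 = rotl(K, (1*3+8) mod 20) = rotl(K, 11) = 0x05FB6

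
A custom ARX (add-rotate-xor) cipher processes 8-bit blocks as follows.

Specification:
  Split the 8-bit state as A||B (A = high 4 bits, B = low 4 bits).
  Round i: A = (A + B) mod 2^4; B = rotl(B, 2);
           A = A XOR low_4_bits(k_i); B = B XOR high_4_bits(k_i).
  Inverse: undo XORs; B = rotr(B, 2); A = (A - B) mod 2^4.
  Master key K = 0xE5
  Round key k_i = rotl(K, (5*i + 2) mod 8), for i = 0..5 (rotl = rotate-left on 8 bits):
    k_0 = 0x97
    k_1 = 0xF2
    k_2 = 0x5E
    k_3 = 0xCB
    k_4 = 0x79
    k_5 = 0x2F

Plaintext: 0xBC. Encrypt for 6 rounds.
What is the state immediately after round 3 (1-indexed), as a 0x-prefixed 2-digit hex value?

0x30

s_0 = plaintext = 0xBC
s_1 = Round(s_0, k_0) = 0x0A
s_2 = Round(s_1, k_1) = 0x85
s_3 = Round(s_2, k_2) = 0x30
s_4 = Round(s_3, k_3) = 0x8C
s_5 = Round(s_4, k_4) = 0xD4
s_6 = Round(s_5, k_5) = 0xE3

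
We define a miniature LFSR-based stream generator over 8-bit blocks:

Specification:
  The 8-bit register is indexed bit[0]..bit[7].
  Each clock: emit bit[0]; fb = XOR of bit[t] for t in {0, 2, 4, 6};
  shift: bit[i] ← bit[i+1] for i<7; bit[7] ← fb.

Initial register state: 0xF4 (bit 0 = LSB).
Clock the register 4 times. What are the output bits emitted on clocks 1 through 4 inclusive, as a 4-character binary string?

reg_0 = 0xF4
clock 1: out=0, reg = 0xFA
clock 2: out=0, reg = 0x7D
clock 3: out=1, reg = 0x3E
clock 4: out=0, reg = 0x1F

0010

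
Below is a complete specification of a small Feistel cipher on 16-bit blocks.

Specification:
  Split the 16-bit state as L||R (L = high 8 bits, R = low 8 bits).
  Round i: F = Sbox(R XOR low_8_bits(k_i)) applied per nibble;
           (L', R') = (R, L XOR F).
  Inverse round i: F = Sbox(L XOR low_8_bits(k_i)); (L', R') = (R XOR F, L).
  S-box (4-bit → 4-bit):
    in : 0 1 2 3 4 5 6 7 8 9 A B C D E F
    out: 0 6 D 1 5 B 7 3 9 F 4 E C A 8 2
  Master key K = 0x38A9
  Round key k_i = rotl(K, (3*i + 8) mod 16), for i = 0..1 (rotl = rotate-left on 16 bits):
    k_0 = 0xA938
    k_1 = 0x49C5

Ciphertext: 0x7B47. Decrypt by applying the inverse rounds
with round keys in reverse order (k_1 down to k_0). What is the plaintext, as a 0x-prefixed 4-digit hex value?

0x88AF

s_0 = ciphertext = 0x7B47
s_1 = InvRound(s_0, k_1) = 0xAF7B
s_2 = InvRound(s_1, k_0) = 0x88AF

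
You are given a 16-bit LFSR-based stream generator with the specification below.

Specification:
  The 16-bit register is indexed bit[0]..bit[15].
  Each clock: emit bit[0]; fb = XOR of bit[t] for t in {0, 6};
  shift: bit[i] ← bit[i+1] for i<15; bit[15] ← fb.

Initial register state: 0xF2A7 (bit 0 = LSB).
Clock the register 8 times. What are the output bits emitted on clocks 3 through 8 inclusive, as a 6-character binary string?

reg_0 = 0xF2A7
clock 1: out=1, reg = 0xF953
clock 2: out=1, reg = 0x7CA9
clock 3: out=1, reg = 0xBE54
clock 4: out=0, reg = 0xDF2A
clock 5: out=0, reg = 0x6F95
clock 6: out=1, reg = 0xB7CA
clock 7: out=0, reg = 0xDBE5
clock 8: out=1, reg = 0x6DF2

100101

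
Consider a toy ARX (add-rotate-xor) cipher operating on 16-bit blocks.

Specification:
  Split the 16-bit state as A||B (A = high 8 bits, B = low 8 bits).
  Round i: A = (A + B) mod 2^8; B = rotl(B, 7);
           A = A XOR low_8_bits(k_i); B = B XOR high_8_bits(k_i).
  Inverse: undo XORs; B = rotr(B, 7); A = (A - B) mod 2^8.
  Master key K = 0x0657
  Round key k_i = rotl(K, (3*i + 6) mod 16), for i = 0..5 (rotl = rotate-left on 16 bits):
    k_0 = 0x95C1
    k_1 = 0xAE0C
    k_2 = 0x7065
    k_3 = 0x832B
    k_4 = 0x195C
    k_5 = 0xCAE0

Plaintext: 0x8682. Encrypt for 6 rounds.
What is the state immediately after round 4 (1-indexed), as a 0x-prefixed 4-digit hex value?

s_0 = plaintext = 0x8682
s_1 = Round(s_0, k_0) = 0xC9D4
s_2 = Round(s_1, k_1) = 0x91C4
s_3 = Round(s_2, k_2) = 0x3012
s_4 = Round(s_3, k_3) = 0x698A
s_5 = Round(s_4, k_4) = 0xAF5C
s_6 = Round(s_5, k_5) = 0xEBE4

0x698A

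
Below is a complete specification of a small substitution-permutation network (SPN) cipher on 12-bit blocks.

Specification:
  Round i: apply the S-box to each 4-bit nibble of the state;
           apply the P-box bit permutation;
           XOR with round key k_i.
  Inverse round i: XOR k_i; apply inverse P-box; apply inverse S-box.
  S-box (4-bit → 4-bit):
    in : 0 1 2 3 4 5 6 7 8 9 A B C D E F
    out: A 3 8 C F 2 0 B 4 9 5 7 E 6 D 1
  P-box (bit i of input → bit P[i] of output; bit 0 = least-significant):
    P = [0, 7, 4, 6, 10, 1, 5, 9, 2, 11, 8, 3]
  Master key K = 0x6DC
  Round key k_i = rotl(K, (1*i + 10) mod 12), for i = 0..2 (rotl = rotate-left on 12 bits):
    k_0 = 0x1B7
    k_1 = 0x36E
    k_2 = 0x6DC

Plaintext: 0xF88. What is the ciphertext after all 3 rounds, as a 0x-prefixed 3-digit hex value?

s_0 = plaintext = 0xF88
s_1 = Round(s_0, k_0) = 0x183
s_2 = Round(s_1, k_1) = 0xB1A
s_3 = Round(s_2, k_2) = 0xBCB

0xBCB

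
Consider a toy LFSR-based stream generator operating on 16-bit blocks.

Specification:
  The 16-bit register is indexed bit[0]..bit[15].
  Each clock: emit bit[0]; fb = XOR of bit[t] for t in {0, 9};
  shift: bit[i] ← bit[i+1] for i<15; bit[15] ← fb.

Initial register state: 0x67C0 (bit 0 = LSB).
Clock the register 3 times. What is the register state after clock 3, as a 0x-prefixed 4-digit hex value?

reg_0 = 0x67C0
clock 1: out=0, reg = 0xB3E0
clock 2: out=0, reg = 0xD9F0
clock 3: out=0, reg = 0x6CF8

0x6CF8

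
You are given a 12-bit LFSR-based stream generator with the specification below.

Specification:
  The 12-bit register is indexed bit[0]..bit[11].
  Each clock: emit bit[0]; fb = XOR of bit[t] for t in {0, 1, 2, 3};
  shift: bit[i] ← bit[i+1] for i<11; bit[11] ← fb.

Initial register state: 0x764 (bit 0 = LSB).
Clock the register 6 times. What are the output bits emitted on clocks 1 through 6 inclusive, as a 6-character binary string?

reg_0 = 0x764
clock 1: out=0, reg = 0xBB2
clock 2: out=0, reg = 0xDD9
clock 3: out=1, reg = 0x6EC
clock 4: out=0, reg = 0x376
clock 5: out=0, reg = 0x1BB
clock 6: out=1, reg = 0x8DD

001001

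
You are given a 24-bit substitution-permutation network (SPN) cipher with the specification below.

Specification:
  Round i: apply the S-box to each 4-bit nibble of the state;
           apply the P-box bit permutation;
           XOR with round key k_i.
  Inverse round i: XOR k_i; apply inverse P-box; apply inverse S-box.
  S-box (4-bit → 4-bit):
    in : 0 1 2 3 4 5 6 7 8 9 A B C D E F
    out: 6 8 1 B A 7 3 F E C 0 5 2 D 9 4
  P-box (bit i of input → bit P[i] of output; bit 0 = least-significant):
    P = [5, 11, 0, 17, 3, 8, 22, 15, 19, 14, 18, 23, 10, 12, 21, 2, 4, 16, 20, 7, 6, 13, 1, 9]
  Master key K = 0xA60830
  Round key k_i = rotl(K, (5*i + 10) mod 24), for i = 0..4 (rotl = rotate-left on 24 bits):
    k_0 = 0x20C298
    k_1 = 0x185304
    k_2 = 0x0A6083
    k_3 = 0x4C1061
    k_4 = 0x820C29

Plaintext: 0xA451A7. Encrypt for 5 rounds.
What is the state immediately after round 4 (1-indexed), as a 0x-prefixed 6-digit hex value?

0x18DB38

s_0 = plaintext = 0xA451A7
s_1 = Round(s_0, k_0) = 0x83DE39
s_2 = Round(s_1, k_1) = 0xB3F49B
s_3 = Round(s_2, k_2) = 0xEBA070
s_4 = Round(s_3, k_3) = 0x18DB38
s_5 = Round(s_4, k_4) = 0xBD83A4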